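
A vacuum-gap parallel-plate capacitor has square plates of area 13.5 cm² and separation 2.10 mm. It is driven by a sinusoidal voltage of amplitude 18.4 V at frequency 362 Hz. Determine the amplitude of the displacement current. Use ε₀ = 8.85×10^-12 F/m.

2.38×10^-7 A

C = ε₀A/d = (8.85×10^-12)(1.35×10^-3)/(2.10×10^-3) = 5.689×10^-12 F; ω = 2πf = 2275 rad/s.
I_d = C dV/dt, so |I_d|_max = C V₀ ω = (5.689×10^-12)(18.4)(2275) = 2.38×10^-7 A.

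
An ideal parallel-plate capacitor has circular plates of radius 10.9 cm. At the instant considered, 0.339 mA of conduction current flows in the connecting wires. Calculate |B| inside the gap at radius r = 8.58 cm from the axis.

4.90×10^-10 T

By continuity the displacement current in the gap matches the conduction current: I_d = 3.39×10^-4 A.
∮B·dl = μ₀ I_d,enc with I_d,enc = I_d r²/R² = 2.100×10^-4 A; so B = μ₀ I_d,enc/(2πr) = 4.90×10^-10 T.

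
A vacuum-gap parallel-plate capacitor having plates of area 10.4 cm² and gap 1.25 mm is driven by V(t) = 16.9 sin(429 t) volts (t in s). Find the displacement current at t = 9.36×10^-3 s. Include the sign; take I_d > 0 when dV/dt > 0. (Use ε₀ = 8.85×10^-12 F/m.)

-3.43×10^-8 A

dE/dt = (V₀ω/d)·cos(ωt) with ωt = 4.01544 rad: (16.9)(429)(-0.6419)/(1.25×10^-3) = -3.723×10^6 V/(m·s).
I_d = ε₀ A dE/dt = (8.85×10^-12)(1.04×10^-3)(-3.723×10^6) = -3.43×10^-8 A.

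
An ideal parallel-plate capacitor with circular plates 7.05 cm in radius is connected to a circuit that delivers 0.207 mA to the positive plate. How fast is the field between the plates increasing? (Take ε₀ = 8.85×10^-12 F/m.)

1.50×10^9 V/(m·s)

The displacement current between the plates equals the conduction current, I_d = 0.207 mA.
Then dE/dt = I_d/(ε₀A) = 1.50×10^9 V/(m·s).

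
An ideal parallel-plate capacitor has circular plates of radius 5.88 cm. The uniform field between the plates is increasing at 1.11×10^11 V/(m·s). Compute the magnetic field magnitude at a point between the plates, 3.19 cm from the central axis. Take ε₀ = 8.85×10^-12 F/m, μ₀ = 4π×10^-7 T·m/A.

Total displacement current: I_d = ε₀(πR²)(dE/dt) = (8.85×10^-12)(0.01086)(1.11×10^11) = 0.01067 A.
∮B·dl = μ₀ I_d,enc with I_d,enc = I_d r²/R² = 3.140×10^-3 A; so B = μ₀ I_d,enc/(2πr) = 1.97×10^-8 T.

1.97×10^-8 T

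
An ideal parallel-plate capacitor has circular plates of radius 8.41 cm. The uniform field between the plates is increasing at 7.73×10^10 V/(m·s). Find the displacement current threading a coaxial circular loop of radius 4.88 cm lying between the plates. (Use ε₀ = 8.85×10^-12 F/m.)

I_d = ε₀ dΦ_E/dt = ε₀ πR² (dE/dt) = (8.85×10^-12)(0.02222)(7.73×10^10) = 0.01520 A through the full plate area.
Since J_d is uniform, the enclosed fraction is (r/R)² = 0.3367, giving I_d,enc = 5.12×10^-3 A.

5.12×10^-3 A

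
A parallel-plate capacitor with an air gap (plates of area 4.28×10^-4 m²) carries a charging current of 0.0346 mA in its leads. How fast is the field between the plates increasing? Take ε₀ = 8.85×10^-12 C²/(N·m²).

By continuity, I_d in the gap equals the 0.0346 mA flowing in the wire.
Since I_d = ε₀ A dE/dt, dE/dt = I_d/(ε₀A) = (3.46×10^-5)/((8.85×10^-12)(4.28×10^-4)) = 9.13×10^9 V/(m·s).

9.13×10^9 V/(m·s)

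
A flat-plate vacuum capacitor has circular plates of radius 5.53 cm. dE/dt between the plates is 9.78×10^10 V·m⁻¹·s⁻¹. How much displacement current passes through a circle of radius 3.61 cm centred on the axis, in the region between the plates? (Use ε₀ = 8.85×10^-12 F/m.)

Total displacement current: I_d = ε₀(πR²)(dE/dt) = (8.85×10^-12)(9.607×10^-3)(9.78×10^10) = 8.315×10^-3 A.
The field is uniform, so I_d,enc = I_d (r/R)² = (8.315×10^-3)(3.61/5.53)² = 3.54×10^-3 A.

3.54×10^-3 A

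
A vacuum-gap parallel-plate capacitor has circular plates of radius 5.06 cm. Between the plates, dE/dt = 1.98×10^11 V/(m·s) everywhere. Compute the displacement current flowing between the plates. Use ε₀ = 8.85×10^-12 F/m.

With a uniform field, Φ_E = EA, so I_d = ε₀ A dE/dt = 0.0141 A.

0.0141 A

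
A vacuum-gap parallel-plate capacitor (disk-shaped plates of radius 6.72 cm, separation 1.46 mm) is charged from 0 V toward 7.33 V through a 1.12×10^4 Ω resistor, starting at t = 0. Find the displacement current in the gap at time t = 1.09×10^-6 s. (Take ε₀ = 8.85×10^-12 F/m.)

With C = ε₀A/d = (8.85×10^-12)(0.01419)/(1.46×10^-3) = 8.601×10^-11 F, the time constant is τ = RC = 9.633×10^-7 s, so t/τ = 1.132 and e^(−t/τ) = 0.3224.
I_d = I_cond = (V₀/R) e^(−t/τ) = (6.545×10^-4)(0.3224) = 2.11×10^-4 A.

2.11×10^-4 A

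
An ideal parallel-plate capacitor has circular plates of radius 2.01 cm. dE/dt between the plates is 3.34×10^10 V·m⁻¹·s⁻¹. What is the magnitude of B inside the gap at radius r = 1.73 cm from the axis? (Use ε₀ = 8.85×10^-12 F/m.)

Total displacement current: I_d = ε₀(πR²)(dE/dt) = (8.85×10^-12)(1.269×10^-3)(3.34×10^10) = 3.751×10^-4 A.
An Ampèrian loop of radius r encloses a fraction (r/R)² of I_d. Then B·2πr = μ₀ I_d (r/R)², giving B = μ₀ I_d r/(2πR²) = 3.21×10^-9 T.

3.21×10^-9 T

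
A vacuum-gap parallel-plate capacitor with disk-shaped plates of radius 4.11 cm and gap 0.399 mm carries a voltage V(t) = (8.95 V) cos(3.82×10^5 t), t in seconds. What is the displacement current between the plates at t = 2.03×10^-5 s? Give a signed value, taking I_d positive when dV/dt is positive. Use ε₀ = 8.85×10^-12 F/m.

dV/dt = (8.95)(3.82×10^5)·−sin(7.7546) = -3.402×10^6 V/s.
I_d = C dV/dt with C = ε₀A/d = (8.85×10^-12)(5.307×10^-3)/(3.99×10^-4) = 1.177×10^-10 F, so I_d = (1.177×10^-10)(-3.402×10^6) = -4.00×10^-4 A.

-4.00×10^-4 A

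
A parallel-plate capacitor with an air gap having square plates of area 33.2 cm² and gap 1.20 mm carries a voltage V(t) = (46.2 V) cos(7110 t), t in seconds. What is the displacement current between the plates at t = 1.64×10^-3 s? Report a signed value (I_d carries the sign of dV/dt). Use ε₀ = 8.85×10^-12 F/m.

6.33×10^-6 A

dV/dt = (46.2)(7110)·−sin(11.6604) = 2.585×10^5 V/s.
I_d = C dV/dt with C = ε₀A/d = (8.85×10^-12)(3.32×10^-3)/(1.20×10^-3) = 2.449×10^-11 F, so I_d = (2.449×10^-11)(2.585×10^5) = 6.33×10^-6 A.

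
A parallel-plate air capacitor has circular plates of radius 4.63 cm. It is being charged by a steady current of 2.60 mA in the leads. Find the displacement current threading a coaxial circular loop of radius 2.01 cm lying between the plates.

4.90×10^-4 A

No conduction current crosses the gap, so I_d there equals the 2.60×10^-3 A in the leads.
The field is uniform, so I_d,enc = I_d (r/R)² = (2.60×10^-3)(2.01/4.63)² = 4.90×10^-4 A.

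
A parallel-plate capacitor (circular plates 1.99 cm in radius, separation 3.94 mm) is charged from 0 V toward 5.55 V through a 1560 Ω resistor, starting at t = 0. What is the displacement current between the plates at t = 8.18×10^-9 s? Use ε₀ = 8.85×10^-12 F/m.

5.45×10^-4 A

C = ε₀A/d = (8.85×10^-12)(1.244×10^-3)/(3.94×10^-3) = 2.794×10^-12 F and τ = RC = 4.359×10^-9 s. I_d in the gap equals the RC charging current.
I_d(t) = (V₀/R) e^(−t/τ) = 3.558×10^-3 · e^(−1.877) = 5.45×10^-4 A.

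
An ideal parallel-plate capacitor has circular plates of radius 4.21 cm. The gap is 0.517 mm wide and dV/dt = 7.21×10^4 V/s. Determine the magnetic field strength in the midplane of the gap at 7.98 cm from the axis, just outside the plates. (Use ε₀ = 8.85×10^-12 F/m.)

1.72×10^-11 T

dE/dt = (dV/dt)/d = 1.395×10^8 V/(m·s); I_d = ε₀(πR²)(dE/dt) = (8.85×10^-12)(5.568×10^-3)(1.395×10^8) = 6.874×10^-6 A.
Outside the plates the loop encloses all of I_d, so B·2πr = μ₀ I_d and B = 1.72×10^-11 T.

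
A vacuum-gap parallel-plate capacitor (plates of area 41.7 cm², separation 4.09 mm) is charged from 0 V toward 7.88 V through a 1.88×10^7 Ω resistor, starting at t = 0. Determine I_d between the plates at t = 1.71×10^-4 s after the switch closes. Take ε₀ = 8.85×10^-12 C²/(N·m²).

1.53×10^-7 A

C = ε₀A/d = (8.85×10^-12)(4.17×10^-3)/(4.09×10^-3) = 9.023×10^-12 F and τ = RC = 1.696×10^-4 s. I_d in the gap equals the RC charging current.
I_d(t) = (V₀/R) e^(−t/τ) = 4.191×10^-7 · e^(−1.008) = 1.53×10^-7 A.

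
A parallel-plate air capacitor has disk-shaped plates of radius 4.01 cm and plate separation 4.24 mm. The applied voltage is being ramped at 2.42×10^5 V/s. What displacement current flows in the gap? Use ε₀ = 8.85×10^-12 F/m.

C = ε₀A/d = (8.85×10^-12)(5.052×10^-3)/(4.24×10^-3) = 1.054×10^-11 F.
I_d = C dV/dt = (1.054×10^-11)(2.42×10^5) = 2.55×10^-6 A.

2.55×10^-6 A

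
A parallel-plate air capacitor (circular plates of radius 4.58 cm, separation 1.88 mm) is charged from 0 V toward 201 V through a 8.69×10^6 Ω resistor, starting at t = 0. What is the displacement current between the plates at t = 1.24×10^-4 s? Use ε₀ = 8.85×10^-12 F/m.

1.46×10^-5 A

C = ε₀A/d = (8.85×10^-12)(6.590×10^-3)/(1.88×10^-3) = 3.102×10^-11 F, so τ = RC = 2.696×10^-4 s.
The conduction current is I(t) = (V₀/R) e^(−t/τ), and the displacement current between the plates equals it.
t/τ = 0.4599; I_d = (201/8.69×10^6) · e^(−0.4599) = (2.313×10^-5)(0.6313) = 1.46×10^-5 A.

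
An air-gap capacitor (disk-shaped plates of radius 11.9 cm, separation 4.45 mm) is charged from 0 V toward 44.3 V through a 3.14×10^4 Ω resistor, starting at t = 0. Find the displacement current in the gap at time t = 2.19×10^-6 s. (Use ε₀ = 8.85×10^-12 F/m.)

6.41×10^-4 A

With C = ε₀A/d = (8.85×10^-12)(0.04449)/(4.45×10^-3) = 8.848×10^-11 F, the time constant is τ = RC = 2.778×10^-6 s, so t/τ = 0.7883 and e^(−t/τ) = 0.4546.
I_d = I_cond = (V₀/R) e^(−t/τ) = (1.411×10^-3)(0.4546) = 6.41×10^-4 A.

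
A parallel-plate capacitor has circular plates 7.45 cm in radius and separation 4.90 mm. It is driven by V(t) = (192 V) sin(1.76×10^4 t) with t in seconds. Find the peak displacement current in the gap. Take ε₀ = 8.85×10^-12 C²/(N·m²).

C = ε₀A/d = (8.85×10^-12)(0.01744)/(4.90×10^-3) = 3.150×10^-11 F; ω = 1.76×10^4 rad/s.
I_d = C dV/dt, so |I_d|_max = C V₀ ω = (3.150×10^-11)(192)(1.76×10^4) = 1.06×10^-4 A.

1.06×10^-4 A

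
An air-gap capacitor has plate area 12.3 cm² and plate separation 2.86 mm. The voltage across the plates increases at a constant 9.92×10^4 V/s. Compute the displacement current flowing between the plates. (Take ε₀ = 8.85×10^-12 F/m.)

C = ε₀A/d = (8.85×10^-12)(1.23×10^-3)/(2.86×10^-3) = 3.806×10^-12 F.
I_d = C dV/dt = (3.806×10^-12)(9.92×10^4) = 3.78×10^-7 A.

3.78×10^-7 A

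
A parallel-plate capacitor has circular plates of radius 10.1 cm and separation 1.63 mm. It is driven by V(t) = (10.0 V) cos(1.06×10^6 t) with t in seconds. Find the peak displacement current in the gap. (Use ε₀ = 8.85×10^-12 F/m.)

The displacement current equals the conduction current C dV/dt, which peaks at C V₀ ω.
With C = ε₀A/d = (8.85×10^-12)(0.03205)/(1.63×10^-3) = 1.740×10^-10 F and ω = 1.06×10^6 rad/s, I_d,max = (1.740×10^-10)(10.0)(1.06×10^6) = 1.84×10^-3 A.

1.84×10^-3 A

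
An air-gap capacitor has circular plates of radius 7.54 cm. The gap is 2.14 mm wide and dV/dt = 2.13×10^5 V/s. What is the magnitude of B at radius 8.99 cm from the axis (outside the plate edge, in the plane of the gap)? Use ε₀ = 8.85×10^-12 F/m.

3.50×10^-11 T

dE/dt = (dV/dt)/d = 9.953×10^7 V/(m·s); I_d = ε₀(πR²)(dE/dt) = (8.85×10^-12)(0.01786)(9.953×10^7) = 1.573×10^-5 A.
For r ≥ R the full I_d is enclosed: B = μ₀ I_d/(2πr) = (4π×10^-7)(1.573×10^-5)/(2π·0.0899) = 3.50×10^-11 T.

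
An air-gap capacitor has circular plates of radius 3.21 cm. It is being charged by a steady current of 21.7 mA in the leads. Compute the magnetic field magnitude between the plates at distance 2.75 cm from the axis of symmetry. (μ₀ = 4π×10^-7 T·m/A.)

Between the plates the displacement current equals the wire current: I_d = 21.7 mA = 0.0217 A.
∮B·dl = μ₀ I_d,enc with I_d,enc = I_d r²/R² = 0.01593 A; so B = μ₀ I_d,enc/(2πr) = 1.16×10^-7 T.

1.16×10^-7 T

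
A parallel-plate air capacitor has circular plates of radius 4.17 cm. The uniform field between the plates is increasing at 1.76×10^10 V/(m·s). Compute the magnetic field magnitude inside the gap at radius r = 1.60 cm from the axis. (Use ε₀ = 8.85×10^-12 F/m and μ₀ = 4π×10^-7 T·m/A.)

Total displacement current: I_d = ε₀(πR²)(dE/dt) = (8.85×10^-12)(5.463×10^-3)(1.76×10^10) = 8.509×10^-4 A.
∮B·dl = μ₀ I_d,enc with I_d,enc = I_d r²/R² = 1.253×10^-4 A; so B = μ₀ I_d,enc/(2πr) = 1.57×10^-9 T.

1.57×10^-9 T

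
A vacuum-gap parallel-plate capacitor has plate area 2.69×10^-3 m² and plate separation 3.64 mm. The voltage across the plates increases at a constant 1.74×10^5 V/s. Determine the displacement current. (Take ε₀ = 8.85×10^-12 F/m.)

The field between the plates is E = V/d, so dE/dt = (1.74×10^5)/(3.64×10^-3 m) = 4.780×10^7 V/(m·s).
I_d = ε₀ A (dE/dt) = (8.85×10^-12)(2.69×10^-3)(4.780×10^7) = 1.14×10^-6 A.

1.14×10^-6 A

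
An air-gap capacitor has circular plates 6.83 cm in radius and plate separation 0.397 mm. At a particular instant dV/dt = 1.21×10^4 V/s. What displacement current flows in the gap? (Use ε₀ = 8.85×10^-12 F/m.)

3.95×10^-6 A

E = V/d so dE/dt = (dV/dt)/d = 3.048×10^7 V/(m·s), and I_d = ε₀ A dE/dt = (8.85×10^-12)(0.01466)(3.048×10^7) = 3.95×10^-6 A.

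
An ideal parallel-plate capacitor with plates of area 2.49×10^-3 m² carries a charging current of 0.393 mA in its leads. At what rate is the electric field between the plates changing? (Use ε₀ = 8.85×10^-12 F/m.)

1.78×10^10 V/(m·s)

The displacement current between the plates equals the conduction current, I_d = 0.393 mA.
Since I_d = ε₀ A dE/dt, dE/dt = I_d/(ε₀A) = (3.93×10^-4)/((8.85×10^-12)(2.49×10^-3)) = 1.78×10^10 V/(m·s).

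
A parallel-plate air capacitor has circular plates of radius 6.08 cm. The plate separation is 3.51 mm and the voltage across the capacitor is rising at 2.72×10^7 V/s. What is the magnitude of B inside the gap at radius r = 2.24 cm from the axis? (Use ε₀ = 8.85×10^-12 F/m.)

9.65×10^-10 T

With E = V/d, dE/dt = 7.749×10^9 V/(m·s) and πR² = 0.01161 m², giving I_d = ε₀ πR² dE/dt = 7.962×10^-4 A.
∮B·dl = μ₀ I_d,enc with I_d,enc = I_d r²/R² = 1.081×10^-4 A; so B = μ₀ I_d,enc/(2πr) = 9.65×10^-10 T.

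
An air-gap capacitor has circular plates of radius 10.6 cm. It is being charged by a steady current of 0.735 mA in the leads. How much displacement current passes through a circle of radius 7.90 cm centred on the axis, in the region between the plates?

Between the plates the displacement current equals the wire current: I_d = 0.735 mA = 7.35×10^-4 A.
Through an area πr² the displacement current is I_d·(πr²/πR²) = I_d (r/R)² = 4.08×10^-4 A.

4.08×10^-4 A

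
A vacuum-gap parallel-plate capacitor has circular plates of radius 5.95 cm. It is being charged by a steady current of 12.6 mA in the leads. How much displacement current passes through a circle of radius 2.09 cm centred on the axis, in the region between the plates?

1.55×10^-3 A

Between the plates the displacement current equals the wire current: I_d = 12.6 mA = 0.0126 A.
The field is uniform, so I_d,enc = I_d (r/R)² = (0.0126)(2.09/5.95)² = 1.55×10^-3 A.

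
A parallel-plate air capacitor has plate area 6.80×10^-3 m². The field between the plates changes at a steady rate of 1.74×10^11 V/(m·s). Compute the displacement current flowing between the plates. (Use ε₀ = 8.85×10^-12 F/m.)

0.0105 A

I_d = ε₀ A (dE/dt) = (8.85×10^-12)(6.80×10^-3 m²)(1.74×10^11) = 0.0105 A.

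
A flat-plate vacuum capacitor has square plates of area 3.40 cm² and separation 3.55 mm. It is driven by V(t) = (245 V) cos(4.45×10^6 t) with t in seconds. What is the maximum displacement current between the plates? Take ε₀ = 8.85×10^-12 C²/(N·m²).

9.24×10^-4 A

The displacement current equals the conduction current C dV/dt, which peaks at C V₀ ω.
With C = ε₀A/d = (8.85×10^-12)(3.40×10^-4)/(3.55×10^-3) = 8.476×10^-13 F and ω = 4.45×10^6 rad/s, I_d,max = (8.476×10^-13)(245)(4.45×10^6) = 9.24×10^-4 A.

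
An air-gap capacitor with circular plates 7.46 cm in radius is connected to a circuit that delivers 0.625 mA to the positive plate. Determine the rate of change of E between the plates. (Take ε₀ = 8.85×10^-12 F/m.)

4.04×10^9 V/(m·s)

The displacement current between the plates equals the conduction current, I_d = 0.625 mA.
Inverting I_d = ε₀ A dE/dt gives dE/dt = 6.25×10^-4 / (8.85×10^-12 · 0.01748) = 4.04×10^9 V/(m·s).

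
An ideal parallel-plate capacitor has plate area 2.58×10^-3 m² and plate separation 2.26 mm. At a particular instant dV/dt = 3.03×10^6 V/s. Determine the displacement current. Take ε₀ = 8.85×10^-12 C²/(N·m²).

The field between the plates is E = V/d, so dE/dt = (3.03×10^6)/(2.26×10^-3 m) = 1.341×10^9 V/(m·s).
I_d = ε₀ A (dE/dt) = (8.85×10^-12)(2.58×10^-3)(1.341×10^9) = 3.06×10^-5 A.

3.06×10^-5 A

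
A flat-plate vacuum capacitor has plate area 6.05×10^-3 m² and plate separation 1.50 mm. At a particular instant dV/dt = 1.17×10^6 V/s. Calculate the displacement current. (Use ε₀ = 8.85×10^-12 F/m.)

The field between the plates is E = V/d, so dE/dt = (1.17×10^6)/(1.50×10^-3 m) = 7.800×10^8 V/(m·s).
I_d = ε₀ A (dE/dt) = (8.85×10^-12)(6.05×10^-3)(7.800×10^8) = 4.18×10^-5 A.

4.18×10^-5 A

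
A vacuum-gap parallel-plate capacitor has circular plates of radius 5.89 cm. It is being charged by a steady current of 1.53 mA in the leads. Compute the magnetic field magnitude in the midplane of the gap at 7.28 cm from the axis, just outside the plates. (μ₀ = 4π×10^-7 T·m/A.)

Between the plates the displacement current equals the wire current: I_d = 1.53 mA = 1.53×10^-3 A.
With r > R the enclosed displacement current is the full I_d; B = μ₀ I_d / (2πr) = 4.20×10^-9 T.

4.20×10^-9 T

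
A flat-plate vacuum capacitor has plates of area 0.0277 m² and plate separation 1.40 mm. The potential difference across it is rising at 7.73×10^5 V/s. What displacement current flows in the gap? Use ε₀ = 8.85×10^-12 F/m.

1.35×10^-4 A

C = ε₀A/d = (8.85×10^-12)(0.0277)/(1.40×10^-3) = 1.751×10^-10 F.
I_d = C dV/dt = (1.751×10^-10)(7.73×10^5) = 1.35×10^-4 A.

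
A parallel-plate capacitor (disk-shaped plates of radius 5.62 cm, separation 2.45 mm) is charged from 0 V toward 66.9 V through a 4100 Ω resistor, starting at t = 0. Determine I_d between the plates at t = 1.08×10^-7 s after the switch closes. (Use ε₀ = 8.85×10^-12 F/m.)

With C = ε₀A/d = (8.85×10^-12)(9.923×10^-3)/(2.45×10^-3) = 3.584×10^-11 F, the time constant is τ = RC = 1.469×10^-7 s, so t/τ = 0.7352 and e^(−t/τ) = 0.4794.
I_d = I_cond = (V₀/R) e^(−t/τ) = (0.01632)(0.4794) = 7.82×10^-3 A.

7.82×10^-3 A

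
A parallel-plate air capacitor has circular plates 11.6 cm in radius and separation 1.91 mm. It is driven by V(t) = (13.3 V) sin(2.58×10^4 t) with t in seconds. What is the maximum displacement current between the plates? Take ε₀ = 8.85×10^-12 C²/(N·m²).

The displacement current equals the conduction current C dV/dt, which peaks at C V₀ ω.
With C = ε₀A/d = (8.85×10^-12)(0.04227)/(1.91×10^-3) = 1.959×10^-10 F and ω = 2.58×10^4 rad/s, I_d,max = (1.959×10^-10)(13.3)(2.58×10^4) = 6.72×10^-5 A.

6.72×10^-5 A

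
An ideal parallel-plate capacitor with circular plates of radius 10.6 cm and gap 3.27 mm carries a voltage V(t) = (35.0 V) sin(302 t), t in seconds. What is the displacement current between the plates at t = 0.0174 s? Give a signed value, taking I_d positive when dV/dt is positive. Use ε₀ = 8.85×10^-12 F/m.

dE/dt = (V₀ω/d)·cos(ωt) with ωt = 5.2548 rad: (35.0)(302)(0.5162)/(3.27×10^-3) = 1.669×10^6 V/(m·s).
I_d = ε₀ A dE/dt = (8.85×10^-12)(0.03530)(1.669×10^6) = 5.21×10^-7 A.

5.21×10^-7 A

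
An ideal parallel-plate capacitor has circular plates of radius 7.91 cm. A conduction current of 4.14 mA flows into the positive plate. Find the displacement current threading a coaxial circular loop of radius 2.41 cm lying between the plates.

By continuity the displacement current in the gap matches the conduction current: I_d = 4.14×10^-3 A.
The field is uniform, so I_d,enc = I_d (r/R)² = (4.14×10^-3)(2.41/7.91)² = 3.84×10^-4 A.

3.84×10^-4 A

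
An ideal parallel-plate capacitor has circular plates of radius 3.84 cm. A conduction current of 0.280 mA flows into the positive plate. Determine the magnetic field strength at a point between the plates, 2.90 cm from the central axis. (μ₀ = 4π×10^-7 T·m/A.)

1.10×10^-9 T

Between the plates the displacement current equals the wire current: I_d = 0.280 mA = 2.80×10^-4 A.
An Ampèrian loop of radius r encloses a fraction (r/R)² of I_d. Then B·2πr = μ₀ I_d (r/R)², giving B = μ₀ I_d r/(2πR²) = 1.10×10^-9 T.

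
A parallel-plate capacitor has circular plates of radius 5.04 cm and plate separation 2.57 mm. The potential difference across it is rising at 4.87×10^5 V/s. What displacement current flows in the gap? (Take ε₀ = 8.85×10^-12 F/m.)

1.34×10^-5 A

The field between the plates is E = V/d, so dE/dt = (4.87×10^5)/(2.57×10^-3 m) = 1.895×10^8 V/(m·s).
I_d = ε₀ A (dE/dt) = (8.85×10^-12)(7.980×10^-3)(1.895×10^8) = 1.34×10^-5 A.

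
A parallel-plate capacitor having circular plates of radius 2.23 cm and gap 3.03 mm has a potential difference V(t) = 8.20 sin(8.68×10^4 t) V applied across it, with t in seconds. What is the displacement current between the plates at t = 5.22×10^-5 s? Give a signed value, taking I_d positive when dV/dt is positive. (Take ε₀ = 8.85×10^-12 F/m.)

-5.86×10^-7 A

C = ε₀A/d = (8.85×10^-12)(1.562×10^-3)/(3.03×10^-3) = 4.562×10^-12 F. dV/dt = V₀ω·cos(ωt); at ωt = 4.53096 rad this factor is -0.1804.
I_d = C dV/dt = (4.562×10^-12)(8.20)(8.68×10^4)(-0.1804) = -5.86×10^-7 A.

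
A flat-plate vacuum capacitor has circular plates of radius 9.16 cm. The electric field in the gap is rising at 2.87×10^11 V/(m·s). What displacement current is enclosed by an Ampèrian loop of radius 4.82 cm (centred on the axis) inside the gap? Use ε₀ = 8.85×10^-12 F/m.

0.0185 A

Total displacement current: I_d = ε₀(πR²)(dE/dt) = (8.85×10^-12)(0.02636)(2.87×10^11) = 0.06695 A.
Through an area πr² the displacement current is I_d·(πr²/πR²) = I_d (r/R)² = 0.0185 A.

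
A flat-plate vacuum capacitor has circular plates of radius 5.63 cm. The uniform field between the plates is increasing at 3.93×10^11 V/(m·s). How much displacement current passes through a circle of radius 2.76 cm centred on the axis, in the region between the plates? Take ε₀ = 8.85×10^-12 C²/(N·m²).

Through the whole plate area (πR² = 9.958×10^-3 m²), I_d = ε₀ πR² dE/dt = 0.03463 A.
The field is uniform, so I_d,enc = I_d (r/R)² = (0.03463)(2.76/5.63)² = 8.32×10^-3 A.

8.32×10^-3 A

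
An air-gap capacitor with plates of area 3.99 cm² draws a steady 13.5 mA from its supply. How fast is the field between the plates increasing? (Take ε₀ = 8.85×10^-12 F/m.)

The displacement current between the plates equals the conduction current, I_d = 13.5 mA.
Inverting I_d = ε₀ A dE/dt gives dE/dt = 0.0135 / (8.85×10^-12 · 3.99×10^-4) = 3.82×10^12 V/(m·s).

3.82×10^12 V/(m·s)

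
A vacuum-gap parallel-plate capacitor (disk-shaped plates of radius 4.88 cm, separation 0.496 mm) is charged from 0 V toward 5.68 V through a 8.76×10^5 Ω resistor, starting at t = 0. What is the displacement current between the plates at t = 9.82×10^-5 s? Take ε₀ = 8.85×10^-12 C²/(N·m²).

2.80×10^-6 A

C = ε₀A/d = (8.85×10^-12)(7.482×10^-3)/(4.96×10^-4) = 1.335×10^-10 F and τ = RC = 1.169×10^-4 s. I_d in the gap equals the RC charging current.
I_d(t) = (V₀/R) e^(−t/τ) = 6.484×10^-6 · e^(−0.8400) = 2.80×10^-6 A.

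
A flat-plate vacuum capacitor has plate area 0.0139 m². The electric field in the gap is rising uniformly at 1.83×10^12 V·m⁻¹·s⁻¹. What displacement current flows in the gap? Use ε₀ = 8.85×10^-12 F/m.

I_d = ε₀ A (dE/dt) = (8.85×10^-12)(0.0139 m²)(1.83×10^12) = 0.225 A.

0.225 A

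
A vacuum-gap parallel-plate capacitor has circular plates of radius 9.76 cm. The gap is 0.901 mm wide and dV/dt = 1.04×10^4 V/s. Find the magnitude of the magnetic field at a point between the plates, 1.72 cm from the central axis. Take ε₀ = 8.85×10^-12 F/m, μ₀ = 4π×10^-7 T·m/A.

With E = V/d, dE/dt = 1.154×10^7 V/(m·s) and πR² = 0.02993 m², giving I_d = ε₀ πR² dE/dt = 3.057×10^-6 A.
An Ampèrian loop of radius r encloses a fraction (r/R)² of I_d. Then B·2πr = μ₀ I_d (r/R)², giving B = μ₀ I_d r/(2πR²) = 1.10×10^-12 T.

1.10×10^-12 T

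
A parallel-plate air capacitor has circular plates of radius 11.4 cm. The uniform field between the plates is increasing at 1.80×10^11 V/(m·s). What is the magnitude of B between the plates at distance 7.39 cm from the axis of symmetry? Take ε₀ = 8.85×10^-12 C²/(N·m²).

7.40×10^-8 T

Total displacement current: I_d = ε₀(πR²)(dE/dt) = (8.85×10^-12)(0.04083)(1.80×10^11) = 0.06504 A.
For r < R the Ampère–Maxwell law gives B(2πr) = μ₀ I_d (r²/R²), so B = μ₀ I_d r/(2πR²) = (4π×10^-7)(0.06504)(0.0739)/(2π·0.114²) = 7.40×10^-8 T.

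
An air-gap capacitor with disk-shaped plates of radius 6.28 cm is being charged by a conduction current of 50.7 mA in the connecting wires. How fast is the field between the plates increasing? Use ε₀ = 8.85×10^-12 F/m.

4.62×10^11 V/(m·s)

The displacement current between the plates equals the conduction current, I_d = 50.7 mA.
Since I_d = ε₀ A dE/dt, dE/dt = I_d/(ε₀A) = (0.0507)/((8.85×10^-12)(0.01239)) = 4.62×10^11 V/(m·s).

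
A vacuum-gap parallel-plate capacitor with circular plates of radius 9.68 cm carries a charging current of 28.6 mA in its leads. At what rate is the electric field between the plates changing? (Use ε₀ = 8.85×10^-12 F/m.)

By continuity, I_d in the gap equals the 28.6 mA flowing in the wire.
Since I_d = ε₀ A dE/dt, dE/dt = I_d/(ε₀A) = (0.0286)/((8.85×10^-12)(0.02944)) = 1.10×10^11 V/(m·s).

1.10×10^11 V/(m·s)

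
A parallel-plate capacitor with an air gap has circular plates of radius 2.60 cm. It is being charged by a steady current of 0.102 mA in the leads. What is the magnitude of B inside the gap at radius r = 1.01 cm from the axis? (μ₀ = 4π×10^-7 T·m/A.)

By continuity the displacement current in the gap matches the conduction current: I_d = 1.02×10^-4 A.
For r < R the Ampère–Maxwell law gives B(2πr) = μ₀ I_d (r²/R²), so B = μ₀ I_d r/(2πR²) = (4π×10^-7)(1.02×10^-4)(0.0101)/(2π·0.0260²) = 3.05×10^-10 T.

3.05×10^-10 T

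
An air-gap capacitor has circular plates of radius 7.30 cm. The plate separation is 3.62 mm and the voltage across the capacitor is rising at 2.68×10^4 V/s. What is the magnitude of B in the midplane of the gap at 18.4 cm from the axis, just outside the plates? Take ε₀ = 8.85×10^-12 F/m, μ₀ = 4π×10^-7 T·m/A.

With E = V/d, dE/dt = 7.403×10^6 V/(m·s) and πR² = 0.01674 m², giving I_d = ε₀ πR² dE/dt = 1.097×10^-6 A.
For r ≥ R the full I_d is enclosed: B = μ₀ I_d/(2πr) = (4π×10^-7)(1.097×10^-6)/(2π·0.184) = 1.19×10^-12 T.

1.19×10^-12 T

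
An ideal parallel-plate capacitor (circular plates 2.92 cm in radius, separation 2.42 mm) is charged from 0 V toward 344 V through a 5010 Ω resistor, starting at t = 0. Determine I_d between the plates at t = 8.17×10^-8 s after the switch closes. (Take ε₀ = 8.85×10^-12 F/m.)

0.0130 A

C = ε₀A/d = (8.85×10^-12)(2.679×10^-3)/(2.42×10^-3) = 9.797×10^-12 F and τ = RC = 4.908×10^-8 s. I_d in the gap equals the RC charging current.
I_d(t) = (V₀/R) e^(−t/τ) = 0.06866 · e^(−1.665) = 0.0130 A.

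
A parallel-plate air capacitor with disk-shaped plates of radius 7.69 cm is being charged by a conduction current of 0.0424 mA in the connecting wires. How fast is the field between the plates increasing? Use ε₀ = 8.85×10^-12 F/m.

By continuity, I_d in the gap equals the 0.0424 mA flowing in the wire.
Since I_d = ε₀ A dE/dt, dE/dt = I_d/(ε₀A) = (4.24×10^-5)/((8.85×10^-12)(0.01858)) = 2.58×10^8 V/(m·s).

2.58×10^8 V/(m·s)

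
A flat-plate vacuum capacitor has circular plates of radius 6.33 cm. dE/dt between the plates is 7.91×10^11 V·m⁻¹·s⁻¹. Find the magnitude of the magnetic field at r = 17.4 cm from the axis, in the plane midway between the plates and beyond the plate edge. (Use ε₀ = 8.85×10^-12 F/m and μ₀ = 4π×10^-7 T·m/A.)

1.01×10^-7 T

I_d = ε₀ dΦ_E/dt = ε₀ πR² (dE/dt) = (8.85×10^-12)(0.01259)(7.91×10^11) = 0.08813 A through the full plate area.
For r ≥ R the full I_d is enclosed: B = μ₀ I_d/(2πr) = (4π×10^-7)(0.08813)/(2π·0.174) = 1.01×10^-7 T.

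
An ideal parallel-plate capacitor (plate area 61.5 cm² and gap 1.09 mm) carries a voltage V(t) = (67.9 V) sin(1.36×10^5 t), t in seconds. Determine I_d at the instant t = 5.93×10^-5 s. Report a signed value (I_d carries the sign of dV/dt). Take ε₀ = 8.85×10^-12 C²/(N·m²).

-9.65×10^-5 A

dE/dt = (V₀ω/d)·cos(ωt) with ωt = 8.0648 rad: (67.9)(1.36×10^5)(-0.2093)/(1.09×10^-3) = -1.773×10^9 V/(m·s).
I_d = ε₀ A dE/dt = (8.85×10^-12)(6.15×10^-3)(-1.773×10^9) = -9.65×10^-5 A.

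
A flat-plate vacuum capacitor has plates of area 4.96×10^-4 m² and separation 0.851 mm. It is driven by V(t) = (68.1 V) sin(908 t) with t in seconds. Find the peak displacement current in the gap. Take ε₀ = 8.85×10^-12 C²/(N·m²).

(dE/dt)_max = V₀ω/d = 7.266×10^7 V/(m·s); ω = 908 rad/s.
I_d,max = ε₀ A (dE/dt)_max = (8.85×10^-12)(4.96×10^-4)(7.266×10^7) = 3.19×10^-7 A.

3.19×10^-7 A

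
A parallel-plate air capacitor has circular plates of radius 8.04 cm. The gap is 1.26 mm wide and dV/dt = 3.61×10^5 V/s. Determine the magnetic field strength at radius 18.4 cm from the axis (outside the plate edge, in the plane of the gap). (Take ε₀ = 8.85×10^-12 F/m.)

5.60×10^-11 T

With E = V/d, dE/dt = 2.865×10^8 V/(m·s) and πR² = 0.02031 m², giving I_d = ε₀ πR² dE/dt = 5.150×10^-5 A.
For r ≥ R the full I_d is enclosed: B = μ₀ I_d/(2πr) = (4π×10^-7)(5.150×10^-5)/(2π·0.184) = 5.60×10^-11 T.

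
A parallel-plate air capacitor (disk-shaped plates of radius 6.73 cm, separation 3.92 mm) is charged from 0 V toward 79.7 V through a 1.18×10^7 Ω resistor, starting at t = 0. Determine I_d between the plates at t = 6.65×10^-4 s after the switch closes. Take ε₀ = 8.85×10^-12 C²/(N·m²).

1.17×10^-6 A

C = ε₀A/d = (8.85×10^-12)(0.01423)/(3.92×10^-3) = 3.213×10^-11 F, so τ = RC = 3.791×10^-4 s.
The conduction current is I(t) = (V₀/R) e^(−t/τ), and the displacement current between the plates equals it.
t/τ = 1.754; I_d = (79.7/1.18×10^7) · e^(−1.754) = (6.754×10^-6)(0.1731) = 1.17×10^-6 A.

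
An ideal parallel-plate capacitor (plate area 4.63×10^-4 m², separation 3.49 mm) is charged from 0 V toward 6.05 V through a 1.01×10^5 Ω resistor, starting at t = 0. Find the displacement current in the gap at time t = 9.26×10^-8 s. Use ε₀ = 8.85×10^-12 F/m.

C = ε₀A/d = (8.85×10^-12)(4.63×10^-4)/(3.49×10^-3) = 1.174×10^-12 F, so τ = RC = 1.186×10^-7 s.
The conduction current is I(t) = (V₀/R) e^(−t/τ), and the displacement current between the plates equals it.
t/τ = 0.7808; I_d = (6.05/1.01×10^5) · e^(−0.7808) = (5.990×10^-5)(0.4580) = 2.74×10^-5 A.

2.74×10^-5 A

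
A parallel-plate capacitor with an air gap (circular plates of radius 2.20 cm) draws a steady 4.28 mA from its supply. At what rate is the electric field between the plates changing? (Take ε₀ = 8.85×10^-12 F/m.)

The displacement current between the plates equals the conduction current, I_d = 4.28 mA.
Inverting I_d = ε₀ A dE/dt gives dE/dt = 4.28×10^-3 / (8.85×10^-12 · 1.521×10^-3) = 3.18×10^11 V/(m·s).

3.18×10^11 V/(m·s)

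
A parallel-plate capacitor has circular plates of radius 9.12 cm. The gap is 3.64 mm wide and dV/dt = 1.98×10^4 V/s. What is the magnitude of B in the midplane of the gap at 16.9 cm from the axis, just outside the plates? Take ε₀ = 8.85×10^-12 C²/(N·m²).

1.49×10^-12 T

With E = V/d, dE/dt = 5.440×10^6 V/(m·s) and πR² = 0.02613 m², giving I_d = ε₀ πR² dE/dt = 1.258×10^-6 A.
With r > R the enclosed displacement current is the full I_d; B = μ₀ I_d / (2πr) = 1.49×10^-12 T.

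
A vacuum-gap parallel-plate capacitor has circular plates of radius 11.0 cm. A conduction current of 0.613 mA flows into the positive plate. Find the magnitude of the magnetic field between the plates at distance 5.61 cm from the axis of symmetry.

No conduction current crosses the gap, so I_d there equals the 6.13×10^-4 A in the leads.
For r < R the Ampère–Maxwell law gives B(2πr) = μ₀ I_d (r²/R²), so B = μ₀ I_d r/(2πR²) = (4π×10^-7)(6.13×10^-4)(0.0561)/(2π·0.110²) = 5.68×10^-10 T.

5.68×10^-10 T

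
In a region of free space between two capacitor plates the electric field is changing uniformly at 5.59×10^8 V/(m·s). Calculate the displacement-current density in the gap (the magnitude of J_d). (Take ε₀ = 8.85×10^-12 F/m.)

The displacement-current density is ε₀ ∂E/∂t = (8.85×10^-12)(5.59×10^8) = 4.95×10^-3 A/m².

4.95×10^-3 A/m²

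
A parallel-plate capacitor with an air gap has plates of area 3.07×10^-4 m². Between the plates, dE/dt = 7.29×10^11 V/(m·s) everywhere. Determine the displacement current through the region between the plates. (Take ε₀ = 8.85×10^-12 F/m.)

1.98×10^-3 A

With a uniform field, Φ_E = EA, so I_d = ε₀ A dE/dt = 1.98×10^-3 A.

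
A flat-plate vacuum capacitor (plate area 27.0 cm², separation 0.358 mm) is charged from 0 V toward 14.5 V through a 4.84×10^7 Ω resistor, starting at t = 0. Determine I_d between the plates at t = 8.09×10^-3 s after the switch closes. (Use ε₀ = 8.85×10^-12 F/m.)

2.45×10^-8 A

C = ε₀A/d = (8.85×10^-12)(2.70×10^-3)/(3.58×10^-4) = 6.675×10^-11 F and τ = RC = 3.231×10^-3 s. I_d in the gap equals the RC charging current.
I_d(t) = (V₀/R) e^(−t/τ) = 2.996×10^-7 · e^(−2.504) = 2.45×10^-8 A.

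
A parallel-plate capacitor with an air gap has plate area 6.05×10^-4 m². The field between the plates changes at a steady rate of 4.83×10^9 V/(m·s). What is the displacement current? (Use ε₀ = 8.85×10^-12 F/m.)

2.59×10^-5 A

With a uniform field, Φ_E = EA, so I_d = ε₀ A dE/dt = 2.59×10^-5 A.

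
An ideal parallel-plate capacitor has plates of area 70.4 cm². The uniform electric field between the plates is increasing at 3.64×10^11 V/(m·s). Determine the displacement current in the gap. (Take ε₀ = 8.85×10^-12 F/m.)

0.0227 A

The displacement current is ε₀ times dΦ_E/dt = ε₀ A dE/dt = (8.85×10^-12)(7.04×10^-3)(3.64×10^11) = 0.0227 A.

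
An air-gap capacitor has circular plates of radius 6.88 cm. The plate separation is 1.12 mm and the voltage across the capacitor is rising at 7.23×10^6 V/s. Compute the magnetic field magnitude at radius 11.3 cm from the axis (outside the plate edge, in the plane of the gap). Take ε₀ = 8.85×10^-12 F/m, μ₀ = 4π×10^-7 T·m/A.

I_d = C dV/dt with C = ε₀πR²/d = 1.175×10^-10 F, so I_d = (1.175×10^-10)(7.23×10^6) = 8.495×10^-4 A.
Outside the plates the loop encloses all of I_d, so B·2πr = μ₀ I_d and B = 1.50×10^-9 T.

1.50×10^-9 T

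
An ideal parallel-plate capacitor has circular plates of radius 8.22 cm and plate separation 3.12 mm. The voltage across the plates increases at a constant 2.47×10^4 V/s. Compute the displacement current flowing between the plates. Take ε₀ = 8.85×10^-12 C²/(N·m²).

1.49×10^-6 A

The displacement current equals the charging current C dV/dt. With C = ε₀A/d = (8.85×10^-12)(0.02123)/(3.12×10^-3) = 6.022×10^-11 F, I_d = (6.022×10^-11)(2.47×10^4) = 1.49×10^-6 A.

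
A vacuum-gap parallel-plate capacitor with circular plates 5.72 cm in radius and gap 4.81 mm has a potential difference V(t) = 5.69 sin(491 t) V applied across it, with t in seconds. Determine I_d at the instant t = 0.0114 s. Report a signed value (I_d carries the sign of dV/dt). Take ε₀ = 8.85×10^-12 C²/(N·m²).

C = ε₀A/d = (8.85×10^-12)(0.01028)/(4.81×10^-3) = 1.891×10^-11 F. dV/dt = V₀ω·cos(ωt); at ωt = 5.5974 rad this factor is 0.7739.
I_d = C dV/dt = (1.891×10^-11)(5.69)(491)(0.7739) = 4.09×10^-8 A.

4.09×10^-8 A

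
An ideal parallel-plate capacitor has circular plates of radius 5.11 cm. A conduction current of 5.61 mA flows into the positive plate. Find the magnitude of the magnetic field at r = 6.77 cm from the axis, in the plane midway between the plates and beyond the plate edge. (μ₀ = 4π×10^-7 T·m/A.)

1.66×10^-8 T

No conduction current crosses the gap, so I_d there equals the 5.61×10^-3 A in the leads.
Outside the plates the loop encloses all of I_d, so B·2πr = μ₀ I_d and B = 1.66×10^-8 T.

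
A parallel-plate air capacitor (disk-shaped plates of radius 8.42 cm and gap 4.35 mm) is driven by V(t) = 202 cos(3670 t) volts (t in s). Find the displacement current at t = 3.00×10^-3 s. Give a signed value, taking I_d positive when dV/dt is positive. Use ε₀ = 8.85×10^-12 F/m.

dE/dt = (V₀ω/d)·−sin(ωt) with ωt = 11.01 rad: (202)(3670)(0.9999)/(4.35×10^-3) = 1.704×10^8 V/(m·s).
I_d = ε₀ A dE/dt = (8.85×10^-12)(0.02227)(1.704×10^8) = 3.36×10^-5 A.

3.36×10^-5 A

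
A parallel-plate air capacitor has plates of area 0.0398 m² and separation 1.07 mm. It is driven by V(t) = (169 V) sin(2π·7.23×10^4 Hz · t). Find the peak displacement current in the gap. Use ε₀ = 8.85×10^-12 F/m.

0.0253 A

C = ε₀A/d = (8.85×10^-12)(0.0398)/(1.07×10^-3) = 3.292×10^-10 F; ω = 2πf = 4.543×10^5 rad/s.
I_d = C dV/dt, so |I_d|_max = C V₀ ω = (3.292×10^-10)(169)(4.543×10^5) = 0.0253 A.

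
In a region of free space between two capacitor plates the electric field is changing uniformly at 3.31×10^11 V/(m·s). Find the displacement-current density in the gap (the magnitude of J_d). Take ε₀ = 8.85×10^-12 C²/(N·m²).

J_d = ε₀ dE/dt = (8.85×10^-12)(3.31×10^11) = 2.93 A/m².

2.93 A/m²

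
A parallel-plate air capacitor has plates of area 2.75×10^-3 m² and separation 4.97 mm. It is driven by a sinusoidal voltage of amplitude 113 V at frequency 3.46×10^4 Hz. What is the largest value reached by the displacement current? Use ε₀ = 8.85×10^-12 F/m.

1.20×10^-4 A

The displacement current equals the conduction current C dV/dt, which peaks at C V₀ ω.
With C = ε₀A/d = (8.85×10^-12)(2.75×10^-3)/(4.97×10^-3) = 4.897×10^-12 F and ω = 2πf = 2.174×10^5 rad/s, I_d,max = (4.897×10^-12)(113)(2.174×10^5) = 1.20×10^-4 A.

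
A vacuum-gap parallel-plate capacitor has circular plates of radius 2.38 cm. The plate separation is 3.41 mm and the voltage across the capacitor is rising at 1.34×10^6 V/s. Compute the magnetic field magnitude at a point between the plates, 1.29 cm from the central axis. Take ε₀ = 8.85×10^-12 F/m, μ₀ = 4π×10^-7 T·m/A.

With E = V/d, dE/dt = 3.930×10^8 V/(m·s) and πR² = 1.780×10^-3 m², giving I_d = ε₀ πR² dE/dt = 6.191×10^-6 A.
An Ampèrian loop of radius r encloses a fraction (r/R)² of I_d. Then B·2πr = μ₀ I_d (r/R)², giving B = μ₀ I_d r/(2πR²) = 2.82×10^-11 T.

2.82×10^-11 T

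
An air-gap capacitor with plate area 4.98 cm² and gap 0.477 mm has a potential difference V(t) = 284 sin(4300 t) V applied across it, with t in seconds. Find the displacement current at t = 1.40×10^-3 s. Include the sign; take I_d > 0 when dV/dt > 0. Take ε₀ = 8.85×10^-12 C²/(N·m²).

1.09×10^-5 A

C = ε₀A/d = (8.85×10^-12)(4.98×10^-4)/(4.77×10^-4) = 9.240×10^-12 F. dV/dt = V₀ω·cos(ωt); at ωt = 6.02 rad this factor is 0.9656.
I_d = C dV/dt = (9.240×10^-12)(284)(4300)(0.9656) = 1.09×10^-5 A.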